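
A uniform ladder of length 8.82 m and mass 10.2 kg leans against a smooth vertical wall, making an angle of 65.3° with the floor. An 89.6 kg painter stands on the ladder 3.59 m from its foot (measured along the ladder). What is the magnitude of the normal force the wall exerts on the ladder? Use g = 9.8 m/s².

Sum moments about the foot of the ladder (the floor normal and friction both act there and drop out).
Ladder weight 10.2×9.8 = 99.96 N acts at 4.41 m along the ladder; its horizontal arm is 4.41·cos65.3° = 1.843 m → τ = 184.2 N·m clockwise.
Painter: 89.6×9.8 = 878.1 N at 3.59 m → arm 1.5 m → τ = 1317 N·m clockwise.
Wall normal N acts horizontally at the top; its moment arm is the height L sinθ = 8.82·sin65.3° = 8.013 m, counterclockwise.
Στ = 0 ⇒ N × 8.013 = 1501 ⇒ N = 187 N.

N_wall ≈ 187 N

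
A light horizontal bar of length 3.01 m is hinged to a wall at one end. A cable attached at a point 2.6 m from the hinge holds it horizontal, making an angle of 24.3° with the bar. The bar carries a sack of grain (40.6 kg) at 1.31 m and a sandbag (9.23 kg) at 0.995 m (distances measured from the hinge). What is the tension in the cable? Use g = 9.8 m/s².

T ≈ 571 N

Choose the hinge as the axis so the unknown hinge reaction has zero arm there.
Sack of grain: 40.6 × 9.8 = 397.9 N down at 1.31 m → arm 1.31 m, τ = 397.9 × 1.31 = 521.2 N·m clockwise.
Sandbag: 9.23 × 9.8 = 90.45 N down at 0.995 m → arm 0.995 m, τ = 90.45 × 0.995 = 90 N·m clockwise.
Total clockwise load moment = 611.2 N·m.
The cable tension T acts at 2.6 m; only its component perpendicular to the bar, T sinθ, produces torque. sin 24.3° = 0.4115.
Στ = 0 ⇒ T × 2.6 × 0.4115 = 611.2 ⇒ T = 611.2 / 1.07 = 571 N.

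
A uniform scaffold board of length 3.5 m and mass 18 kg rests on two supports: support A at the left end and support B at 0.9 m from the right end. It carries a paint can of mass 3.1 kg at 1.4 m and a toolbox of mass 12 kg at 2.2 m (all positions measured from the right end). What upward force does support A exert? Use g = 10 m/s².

Taking torques about support B:
Beam weight: 18 × 10 = 180 N down at 1.75 m → arm 0.85 m, τ = 180 × 0.85 = 153 N·m counterclockwise.
Paint can: 3.1 × 10 = 31 N down at 1.4 m → arm 0.5 m, τ = 31 × 0.5 = 15.5 N·m counterclockwise.
Toolbox: 12 × 10 = 120 N down at 2.2 m → arm 1.3 m, τ = 120 × 1.3 = 156 N·m counterclockwise.
Net load moment about support B = 324.5 N·m counterclockwise.
Reaction R at support A is upward at 3.5 m, arm 2.6 m → moment R × 2.6 clockwise.
Στ = 0 ⇒ R × 2.6 = 324.5 ⇒ R = 125 N.

R_A ≈ 125 N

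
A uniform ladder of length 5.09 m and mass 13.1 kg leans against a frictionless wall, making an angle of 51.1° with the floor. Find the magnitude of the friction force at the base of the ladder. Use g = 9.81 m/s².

f ≈ 51.8 N

Choose the foot of the ladder as the axis so the floor normal and friction both act there and drop out.
Ladder weight 13.1×9.81 = 128.5 N acts at 2.545 m along the ladder; its horizontal arm is 2.545·cos51.1° = 1.598 m → τ = 205.3 N·m clockwise.
Wall normal N acts horizontally at the top; its moment arm is the height L sinθ = 5.09·sin51.1° = 3.961 m, counterclockwise.
Balancing moments: N × 3.961 = 205.3, giving N = 51.8 N.
ΣFx = 0: friction at the foot balances the wall's push, so f = N_wall = 51.8 N.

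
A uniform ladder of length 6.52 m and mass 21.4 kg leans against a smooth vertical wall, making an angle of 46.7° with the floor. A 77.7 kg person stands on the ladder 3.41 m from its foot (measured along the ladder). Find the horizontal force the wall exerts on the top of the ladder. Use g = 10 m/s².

About the foot of the ladder:
Ladder weight 21.4×10 = 214 N acts at 3.26 m along the ladder; its horizontal arm is 3.26·cos46.7° = 2.236 m → τ = 478.5 N·m clockwise.
Person: 77.7×10 = 777 N at 3.41 m → arm 2.339 m → τ = 1817 N·m clockwise.
Wall normal N acts horizontally at the top; its moment arm is the height L sinθ = 6.52·sin46.7° = 4.745 m, counterclockwise.
Setting net torque to zero: N × 4.745 = 2296 → N = 484 N.

N_wall ≈ 484 N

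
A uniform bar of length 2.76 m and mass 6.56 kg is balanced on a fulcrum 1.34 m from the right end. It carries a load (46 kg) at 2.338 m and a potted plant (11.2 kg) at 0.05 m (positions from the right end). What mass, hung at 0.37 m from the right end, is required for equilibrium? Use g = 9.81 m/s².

About the fulcrum (at 1.34 m from the right end):
Beam weight: 6.56 × 9.81 = 64.35 N down at 1.38 m → arm 0.04 m, τ = 64.35 × 0.04 = 2.574 N·m counterclockwise.
Load: 46 × 9.81 = 451.3 N down at 2.338 m → arm 0.998 m, τ = 451.3 × 0.998 = 450.4 N·m counterclockwise.
Potted plant: 11.2 × 9.81 = 109.9 N down at 0.05 m → arm 1.29 m, τ = 109.9 × 1.29 = 141.8 N·m clockwise.
Net moment of known loads = 311.2 N·m counterclockwise.
An unknown mass m at 0.37 m has arm 0.97 m; its moment is m·g·0.97 clockwise.
Στ = 0 ⇒ m × 9.81 × 0.97 = 311.2 ⇒ m = 311.2 / (9.81 × 0.97) = 32.7 kg.

m ≈ 32.7 kg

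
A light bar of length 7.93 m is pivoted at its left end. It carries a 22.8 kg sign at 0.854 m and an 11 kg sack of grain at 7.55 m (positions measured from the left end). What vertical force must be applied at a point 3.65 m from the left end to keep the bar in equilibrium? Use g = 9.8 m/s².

About the left end:
Sign: 22.8 × 9.8 = 223.4 N down at 0.854 m → arm 0.854 m, τ = 223.4 × 0.854 = 190.8 N·m clockwise.
Sack of grain: 11 × 9.8 = 107.8 N down at 7.55 m → arm 7.55 m, τ = 107.8 × 7.55 = 813.9 N·m clockwise.
Net moment of the loads = 1005 N·m clockwise.
The upward force F acts at a point 3.65 m from the left end, arm 3.65 m, giving F × 3.65 counterclockwise.
Στ = 0 ⇒ F × 3.65 = 1005 ⇒ F = 1005 / 3.65 = 275 N.

F ≈ 275 N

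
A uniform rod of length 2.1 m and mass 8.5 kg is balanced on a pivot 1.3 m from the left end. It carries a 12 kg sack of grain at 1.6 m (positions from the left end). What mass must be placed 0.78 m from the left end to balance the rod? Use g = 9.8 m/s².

m ≈ 2.84 kg

Taking torques about the pivot (at 1.3 m from the left end):
Beam weight: 8.5 × 9.8 = 83.3 N down at 1.05 m → arm 0.25 m, τ = 83.3 × 0.25 = 20.82 N·m counterclockwise.
Sack of grain: 12 × 9.8 = 117.6 N down at 1.6 m → arm 0.3 m, τ = 117.6 × 0.3 = 35.28 N·m clockwise.
Net moment of known loads = 14.46 N·m clockwise.
An unknown mass m at 0.78 m has arm 0.52 m; its moment is m·g·0.52 counterclockwise.
For rotational equilibrium, m × 9.8 × 0.52 = 14.46, so m = 14.46 / (9.8 × 0.52) = 2.84 kg.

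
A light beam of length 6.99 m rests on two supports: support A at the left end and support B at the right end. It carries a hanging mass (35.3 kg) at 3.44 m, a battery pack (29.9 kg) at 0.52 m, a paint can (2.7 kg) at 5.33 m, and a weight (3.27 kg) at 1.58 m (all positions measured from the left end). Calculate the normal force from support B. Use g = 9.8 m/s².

Choose support A as the axis so its reaction then has zero moment arm.
Hanging mass: 35.3 × 9.8 = 345.9 N down at 3.44 m → arm 3.44 m, τ = 345.9 × 3.44 = 1190 N·m clockwise.
Battery pack: 29.9 × 9.8 = 293 N down at 0.52 m → arm 0.52 m, τ = 293 × 0.52 = 152.4 N·m clockwise.
Paint can: 2.7 × 9.8 = 26.46 N down at 5.33 m → arm 5.33 m, τ = 26.46 × 5.33 = 141 N·m clockwise.
Weight: 3.27 × 9.8 = 32.05 N down at 1.58 m → arm 1.58 m, τ = 32.05 × 1.58 = 50.64 N·m clockwise.
Net load moment about support A = 1534 N·m clockwise.
Reaction R at support B is upward at 6.99 m, arm 6.99 m → moment R × 6.99 counterclockwise.
For rotational equilibrium, R × 6.99 = 1534, so R = 219 N.

R_B ≈ 219 N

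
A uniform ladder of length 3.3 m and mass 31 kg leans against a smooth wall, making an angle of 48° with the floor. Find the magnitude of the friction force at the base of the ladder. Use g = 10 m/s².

f ≈ 140 N

Take moments about the foot of the ladder.
Ladder weight 31×10 = 310 N acts at 1.65 m along the ladder; its horizontal arm is 1.65·cos48° = 1.104 m → τ = 342.2 N·m clockwise.
Wall normal N acts horizontally at the top; its moment arm is the height L sinθ = 3.3·sin48° = 2.452 m, counterclockwise.
Setting net torque to zero: N × 2.452 = 342.2 → N = 140 N.
ΣFx = 0: friction at the foot balances the wall's push, so f = N_wall = 140 N.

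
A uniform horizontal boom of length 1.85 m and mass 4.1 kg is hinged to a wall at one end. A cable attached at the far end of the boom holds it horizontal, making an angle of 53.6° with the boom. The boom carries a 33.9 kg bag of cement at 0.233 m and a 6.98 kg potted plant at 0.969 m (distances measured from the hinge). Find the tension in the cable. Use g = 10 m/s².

Take moments about the hinge.
Beam weight: 4.1 × 10 = 41 N down at 0.925 m → arm 0.925 m, τ = 41 × 0.925 = 37.93 N·m clockwise.
Bag of cement: 33.9 × 10 = 339 N down at 0.233 m → arm 0.233 m, τ = 339 × 0.233 = 78.99 N·m clockwise.
Potted plant: 6.98 × 10 = 69.8 N down at 0.969 m → arm 0.969 m, τ = 69.8 × 0.969 = 67.64 N·m clockwise.
Total clockwise load moment = 184.6 N·m.
The cable tension T acts at 1.85 m; only its component perpendicular to the boom, T sinθ, produces torque. sin 53.6° = 0.8049.
Balancing moments: T × 1.85 × 0.8049 = 184.6, giving T = 184.6 / 1.489 = 124 N.

T ≈ 124 N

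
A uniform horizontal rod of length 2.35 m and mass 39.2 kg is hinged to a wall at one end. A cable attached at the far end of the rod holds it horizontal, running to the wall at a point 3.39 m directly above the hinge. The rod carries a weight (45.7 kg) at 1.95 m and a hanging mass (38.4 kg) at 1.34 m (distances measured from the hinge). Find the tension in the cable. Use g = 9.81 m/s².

Sum moments about the hinge (the unknown hinge reaction has zero arm there).
Beam weight: 39.2 × 9.81 = 384.6 N down at 1.175 m → arm 1.175 m, τ = 384.6 × 1.175 = 451.9 N·m clockwise.
Weight: 45.7 × 9.81 = 448.3 N down at 1.95 m → arm 1.95 m, τ = 448.3 × 1.95 = 874.2 N·m clockwise.
Hanging mass: 38.4 × 9.81 = 376.7 N down at 1.34 m → arm 1.34 m, τ = 376.7 × 1.34 = 504.8 N·m clockwise.
Total clockwise load moment = 1831 N·m.
The cable tension T acts at 2.35 m; only its component perpendicular to the rod, T sinθ, produces torque. sinθ = h/√(h²+d²) = 3.39/√(3.39²+2.35²) = 0.8218.
Στ = 0 ⇒ T × 2.35 × 0.8218 = 1831 ⇒ T = 1831 / 1.931 = 948 N.

T ≈ 948 N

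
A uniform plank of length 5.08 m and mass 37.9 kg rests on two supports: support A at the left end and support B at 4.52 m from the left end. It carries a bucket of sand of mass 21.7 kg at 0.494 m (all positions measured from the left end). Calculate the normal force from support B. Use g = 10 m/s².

R_B ≈ 237 N

About support A:
Beam weight: 37.9 × 10 = 379 N down at 2.54 m → arm 2.54 m, τ = 379 × 2.54 = 962.7 N·m clockwise.
Bucket of sand: 21.7 × 10 = 217 N down at 0.494 m → arm 0.494 m, τ = 217 × 0.494 = 107.2 N·m clockwise.
Net load moment about support A = 1070 N·m clockwise.
Reaction R at support B is upward at 4.52 m, arm 4.52 m → moment R × 4.52 counterclockwise.
Στ = 0 ⇒ R × 4.52 = 1070 ⇒ R = 237 N.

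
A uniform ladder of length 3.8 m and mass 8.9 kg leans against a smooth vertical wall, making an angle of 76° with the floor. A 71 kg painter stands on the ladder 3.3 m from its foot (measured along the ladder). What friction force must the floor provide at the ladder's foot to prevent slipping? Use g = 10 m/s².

Taking torques about the foot of the ladder:
Ladder weight 8.9×10 = 89 N acts at 1.9 m along the ladder; its horizontal arm is 1.9·cos76° = 0.4597 m → τ = 40.91 N·m clockwise.
Painter: 71×10 = 710 N at 3.3 m → arm 0.7983 m → τ = 566.8 N·m clockwise.
Wall normal N acts horizontally at the top; its moment arm is the height L sinθ = 3.8·sin76° = 3.687 m, counterclockwise.
Balancing moments: N × 3.687 = 607.7, giving N = 165 N.
ΣFx = 0: friction at the foot balances the wall's push, so f = N_wall = 165 N.

f ≈ 165 N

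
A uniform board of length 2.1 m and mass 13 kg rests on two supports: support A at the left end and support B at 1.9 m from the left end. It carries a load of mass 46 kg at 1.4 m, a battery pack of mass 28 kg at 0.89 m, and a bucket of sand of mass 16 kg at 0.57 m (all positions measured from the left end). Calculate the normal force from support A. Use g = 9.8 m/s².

R_A ≈ 431 N

About support B:
Beam weight: 13 × 9.8 = 127.4 N down at 1.05 m → arm 0.85 m, τ = 127.4 × 0.85 = 108.3 N·m counterclockwise.
Load: 46 × 9.8 = 450.8 N down at 1.4 m → arm 0.5 m, τ = 450.8 × 0.5 = 225.4 N·m counterclockwise.
Battery pack: 28 × 9.8 = 274.4 N down at 0.89 m → arm 1.01 m, τ = 274.4 × 1.01 = 277.1 N·m counterclockwise.
Bucket of sand: 16 × 9.8 = 156.8 N down at 0.57 m → arm 1.33 m, τ = 156.8 × 1.33 = 208.5 N·m counterclockwise.
Net load moment about support B = 819.3 N·m counterclockwise.
Reaction R at support A is upward at 0 m, arm 1.9 m → moment R × 1.9 clockwise.
Balancing moments: R × 1.9 = 819.3, giving R = 431 N.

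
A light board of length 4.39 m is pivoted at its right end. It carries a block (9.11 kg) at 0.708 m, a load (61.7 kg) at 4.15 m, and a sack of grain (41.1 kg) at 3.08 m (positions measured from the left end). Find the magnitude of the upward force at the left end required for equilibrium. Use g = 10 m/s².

F ≈ 233 N

Take moments about the right end.
Block: 9.11 × 10 = 91.1 N down at 0.708 m → arm 3.682 m, τ = 91.1 × 3.682 = 335.4 N·m counterclockwise.
Load: 61.7 × 10 = 617 N down at 4.15 m → arm 0.24 m, τ = 617 × 0.24 = 148.1 N·m counterclockwise.
Sack of grain: 41.1 × 10 = 411 N down at 3.08 m → arm 1.31 m, τ = 411 × 1.31 = 538.4 N·m counterclockwise.
Net moment of the loads = 1022 N·m counterclockwise.
The upward force F acts at the left end, arm 4.39 m, giving F × 4.39 clockwise.
Στ = 0 ⇒ F × 4.39 = 1022 ⇒ F = 1022 / 4.39 = 233 N.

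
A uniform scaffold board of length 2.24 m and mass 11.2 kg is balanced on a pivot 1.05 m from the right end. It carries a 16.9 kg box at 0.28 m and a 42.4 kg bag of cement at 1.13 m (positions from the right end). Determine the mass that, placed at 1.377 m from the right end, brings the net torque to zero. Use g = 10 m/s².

m ≈ 27 kg

Take moments about the pivot (at 1.05 m from the right end).
Beam weight: 11.2 × 10 = 112 N down at 1.12 m → arm 0.07 m, τ = 112 × 0.07 = 7.84 N·m counterclockwise.
Box: 16.9 × 10 = 169 N down at 0.28 m → arm 0.77 m, τ = 169 × 0.77 = 130.1 N·m clockwise.
Bag of cement: 42.4 × 10 = 424 N down at 1.13 m → arm 0.08 m, τ = 424 × 0.08 = 33.92 N·m counterclockwise.
Net moment of known loads = 88.34 N·m clockwise.
An unknown mass m at 1.377 m has arm 0.327 m; its moment is m·g·0.327 counterclockwise.
Balancing moments: m × 10 × 0.327 = 88.34, giving m = 88.34 / (10 × 0.327) = 27 kg.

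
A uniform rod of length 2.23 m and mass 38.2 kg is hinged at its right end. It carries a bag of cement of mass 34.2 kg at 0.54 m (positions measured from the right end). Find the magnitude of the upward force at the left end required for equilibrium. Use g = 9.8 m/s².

F ≈ 268 N

Take moments about the right end.
Beam weight: 38.2 × 9.8 = 374.4 N down at 1.115 m → arm 1.115 m, τ = 374.4 × 1.115 = 417.5 N·m counterclockwise.
Bag of cement: 34.2 × 9.8 = 335.2 N down at 0.54 m → arm 0.54 m, τ = 335.2 × 0.54 = 181 N·m counterclockwise.
Net moment of the loads = 598.5 N·m counterclockwise.
The upward force F acts at the left end, arm 2.23 m, giving F × 2.23 clockwise.
Στ = 0 ⇒ F × 2.23 = 598.5 ⇒ F = 598.5 / 2.23 = 268 N.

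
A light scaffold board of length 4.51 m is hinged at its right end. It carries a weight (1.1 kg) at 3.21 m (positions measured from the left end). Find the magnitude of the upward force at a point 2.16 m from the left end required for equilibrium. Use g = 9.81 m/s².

Choose the right end as the axis so the unknown pivot reaction has zero arm there.
Weight: 1.1 × 9.81 = 10.79 N down at 3.21 m → arm 1.3 m, τ = 10.79 × 1.3 = 14.03 N·m counterclockwise.
Net moment of the loads = 14.03 N·m counterclockwise.
The upward force F acts at a point 2.16 m from the left end, arm 2.35 m, giving F × 2.35 clockwise.
For rotational equilibrium, F × 2.35 = 14.03, so F = 14.03 / 2.35 = 5.97 N.

F ≈ 5.97 N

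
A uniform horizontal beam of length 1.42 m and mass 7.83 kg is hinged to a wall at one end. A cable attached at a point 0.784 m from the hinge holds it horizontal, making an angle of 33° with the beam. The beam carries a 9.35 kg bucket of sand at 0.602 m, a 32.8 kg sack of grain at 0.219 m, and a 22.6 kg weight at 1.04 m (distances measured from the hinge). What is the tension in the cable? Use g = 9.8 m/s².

Taking torques about the hinge:
Beam weight: 7.83 × 9.8 = 76.73 N down at 0.71 m → arm 0.71 m, τ = 76.73 × 0.71 = 54.48 N·m clockwise.
Bucket of sand: 9.35 × 9.8 = 91.63 N down at 0.602 m → arm 0.602 m, τ = 91.63 × 0.602 = 55.16 N·m clockwise.
Sack of grain: 32.8 × 9.8 = 321.4 N down at 0.219 m → arm 0.219 m, τ = 321.4 × 0.219 = 70.39 N·m clockwise.
Weight: 22.6 × 9.8 = 221.5 N down at 1.04 m → arm 1.04 m, τ = 221.5 × 1.04 = 230.4 N·m clockwise.
Total clockwise load moment = 410.4 N·m.
The cable tension T acts at 0.784 m; only its component perpendicular to the beam, T sinθ, produces torque. sin 33° = 0.5446.
For rotational equilibrium, T × 0.784 × 0.5446 = 410.4, so T = 410.4 / 0.427 = 961 N.

T ≈ 961 N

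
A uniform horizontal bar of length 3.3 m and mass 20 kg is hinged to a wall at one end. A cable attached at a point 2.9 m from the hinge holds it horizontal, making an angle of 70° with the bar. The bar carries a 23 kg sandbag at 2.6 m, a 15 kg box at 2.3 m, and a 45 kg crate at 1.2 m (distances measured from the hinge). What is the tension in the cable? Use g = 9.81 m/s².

Taking torques about the hinge:
Beam weight: 20 × 9.81 = 196.2 N down at 1.65 m → arm 1.65 m, τ = 196.2 × 1.65 = 323.7 N·m clockwise.
Sandbag: 23 × 9.81 = 225.6 N down at 2.6 m → arm 2.6 m, τ = 225.6 × 2.6 = 586.6 N·m clockwise.
Box: 15 × 9.81 = 147.2 N down at 2.3 m → arm 2.3 m, τ = 147.2 × 2.3 = 338.6 N·m clockwise.
Crate: 45 × 9.81 = 441.5 N down at 1.2 m → arm 1.2 m, τ = 441.5 × 1.2 = 529.8 N·m clockwise.
Total clockwise load moment = 1779 N·m.
The cable tension T acts at 2.9 m; only its component perpendicular to the bar, T sinθ, produces torque. sin 70° = 0.9397.
Setting net torque to zero: T × 2.9 × 0.9397 = 1779 → T = 1779 / 2.725 = 653 N.

T ≈ 653 N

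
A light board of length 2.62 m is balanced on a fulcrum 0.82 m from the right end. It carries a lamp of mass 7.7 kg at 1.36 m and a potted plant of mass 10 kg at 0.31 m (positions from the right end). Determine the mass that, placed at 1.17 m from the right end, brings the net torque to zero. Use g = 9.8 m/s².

Sum moments about the fulcrum (at 0.82 m from the right end) (the support reaction has zero arm there).
Lamp: 7.7 × 9.8 = 75.46 N down at 1.36 m → arm 0.54 m, τ = 75.46 × 0.54 = 40.75 N·m counterclockwise.
Potted plant: 10 × 9.8 = 98 N down at 0.31 m → arm 0.51 m, τ = 98 × 0.51 = 49.98 N·m clockwise.
Net moment of known loads = 9.23 N·m clockwise.
An unknown mass m at 1.17 m has arm 0.35 m; its moment is m·g·0.35 counterclockwise.
Balancing moments: m × 9.8 × 0.35 = 9.23, giving m = 9.23 / (9.8 × 0.35) = 2.69 kg.

m ≈ 2.69 kg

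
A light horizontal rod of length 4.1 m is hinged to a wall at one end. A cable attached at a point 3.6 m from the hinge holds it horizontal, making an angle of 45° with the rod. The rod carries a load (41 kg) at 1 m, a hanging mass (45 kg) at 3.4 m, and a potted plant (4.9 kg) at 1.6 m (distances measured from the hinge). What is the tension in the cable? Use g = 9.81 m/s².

T ≈ 778 N

Take moments about the hinge.
Load: 41 × 9.81 = 402.2 N down at 1 m → arm 1 m, τ = 402.2 × 1 = 402.2 N·m clockwise.
Hanging mass: 45 × 9.81 = 441.5 N down at 3.4 m → arm 3.4 m, τ = 441.5 × 3.4 = 1501 N·m clockwise.
Potted plant: 4.9 × 9.81 = 48.07 N down at 1.6 m → arm 1.6 m, τ = 48.07 × 1.6 = 76.91 N·m clockwise.
Total clockwise load moment = 1980 N·m.
The cable tension T acts at 3.6 m; only its component perpendicular to the rod, T sinθ, produces torque. sin 45° = 0.7071.
Balancing moments: T × 3.6 × 0.7071 = 1980, giving T = 1980 / 2.546 = 778 N.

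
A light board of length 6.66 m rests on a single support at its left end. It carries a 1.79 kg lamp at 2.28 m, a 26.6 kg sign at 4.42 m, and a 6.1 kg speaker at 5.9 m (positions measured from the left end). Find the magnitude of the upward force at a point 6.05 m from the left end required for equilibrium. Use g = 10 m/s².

About the left end:
Lamp: 1.79 × 10 = 17.9 N down at 2.28 m → arm 2.28 m, τ = 17.9 × 2.28 = 40.81 N·m clockwise.
Sign: 26.6 × 10 = 266 N down at 4.42 m → arm 4.42 m, τ = 266 × 4.42 = 1176 N·m clockwise.
Speaker: 6.1 × 10 = 61 N down at 5.9 m → arm 5.9 m, τ = 61 × 5.9 = 359.9 N·m clockwise.
Net moment of the loads = 1577 N·m clockwise.
The upward force F acts at a point 6.05 m from the left end, arm 6.05 m, giving F × 6.05 counterclockwise.
Στ = 0 ⇒ F × 6.05 = 1577 ⇒ F = 1577 / 6.05 = 261 N.

F ≈ 261 N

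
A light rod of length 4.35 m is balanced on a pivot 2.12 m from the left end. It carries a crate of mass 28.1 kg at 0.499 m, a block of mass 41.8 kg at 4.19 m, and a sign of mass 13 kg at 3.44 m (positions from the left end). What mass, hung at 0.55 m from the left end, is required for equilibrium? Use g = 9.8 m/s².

Choose the pivot (at 2.12 m from the left end) as the axis so the support reaction has zero arm there.
Crate: 28.1 × 9.8 = 275.4 N down at 0.499 m → arm 1.621 m, τ = 275.4 × 1.621 = 446.4 N·m counterclockwise.
Block: 41.8 × 9.8 = 409.6 N down at 4.19 m → arm 2.07 m, τ = 409.6 × 2.07 = 847.9 N·m clockwise.
Sign: 13 × 9.8 = 127.4 N down at 3.44 m → arm 1.32 m, τ = 127.4 × 1.32 = 168.2 N·m clockwise.
Net moment of known loads = 569.7 N·m clockwise.
An unknown mass m at 0.55 m has arm 1.57 m; its moment is m·g·1.57 counterclockwise.
Balancing moments: m × 9.8 × 1.57 = 569.7, giving m = 569.7 / (9.8 × 1.57) = 37 kg.

m ≈ 37 kg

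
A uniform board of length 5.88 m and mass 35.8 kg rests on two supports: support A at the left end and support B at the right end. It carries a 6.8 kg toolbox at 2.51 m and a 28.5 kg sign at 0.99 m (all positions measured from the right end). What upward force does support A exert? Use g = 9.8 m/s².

R_A ≈ 251 N

Taking torques about support B:
Beam weight: 35.8 × 9.8 = 350.8 N down at 2.94 m → arm 2.94 m, τ = 350.8 × 2.94 = 1031 N·m counterclockwise.
Toolbox: 6.8 × 9.8 = 66.64 N down at 2.51 m → arm 2.51 m, τ = 66.64 × 2.51 = 167.3 N·m counterclockwise.
Sign: 28.5 × 9.8 = 279.3 N down at 0.99 m → arm 0.99 m, τ = 279.3 × 0.99 = 276.5 N·m counterclockwise.
Net load moment about support B = 1475 N·m counterclockwise.
Reaction R at support A is upward at 5.88 m, arm 5.88 m → moment R × 5.88 clockwise.
For rotational equilibrium, R × 5.88 = 1475, so R = 251 N.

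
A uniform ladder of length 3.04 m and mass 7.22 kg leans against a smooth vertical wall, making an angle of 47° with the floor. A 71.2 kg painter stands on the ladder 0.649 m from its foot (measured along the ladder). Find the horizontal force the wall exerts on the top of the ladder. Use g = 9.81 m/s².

N_wall ≈ 172 N

About the foot of the ladder:
Ladder weight 7.22×9.81 = 70.83 N acts at 1.52 m along the ladder; its horizontal arm is 1.52·cos47° = 1.037 m → τ = 73.45 N·m clockwise.
Painter: 71.2×9.81 = 698.5 N at 0.649 m → arm 0.4426 m → τ = 309.2 N·m clockwise.
Wall normal N acts horizontally at the top; its moment arm is the height L sinθ = 3.04·sin47° = 2.223 m, counterclockwise.
Στ = 0 ⇒ N × 2.223 = 382.6 ⇒ N = 172 N.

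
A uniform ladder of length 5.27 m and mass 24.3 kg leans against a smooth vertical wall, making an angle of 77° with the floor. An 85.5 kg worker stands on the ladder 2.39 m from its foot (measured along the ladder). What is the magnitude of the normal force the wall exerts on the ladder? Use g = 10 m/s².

N_wall ≈ 118 N

Choose the foot of the ladder as the axis so the floor normal and friction both act there and drop out.
Ladder weight 24.3×10 = 243 N acts at 2.635 m along the ladder; its horizontal arm is 2.635·cos77° = 0.5927 m → τ = 144 N·m clockwise.
Worker: 85.5×10 = 855 N at 2.39 m → arm 0.5376 m → τ = 459.6 N·m clockwise.
Wall normal N acts horizontally at the top; its moment arm is the height L sinθ = 5.27·sin77° = 5.135 m, counterclockwise.
For rotational equilibrium, N × 5.135 = 603.6, so N = 118 N.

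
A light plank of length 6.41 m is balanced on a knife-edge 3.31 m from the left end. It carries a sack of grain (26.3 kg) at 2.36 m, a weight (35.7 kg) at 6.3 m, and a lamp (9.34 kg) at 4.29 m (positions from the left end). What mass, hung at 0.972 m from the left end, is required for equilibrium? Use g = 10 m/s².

Sum moments about the knife-edge (at 3.31 m from the left end) (the support reaction has zero arm there).
Sack of grain: 26.3 × 10 = 263 N down at 2.36 m → arm 0.95 m, τ = 263 × 0.95 = 249.8 N·m counterclockwise.
Weight: 35.7 × 10 = 357 N down at 6.3 m → arm 2.99 m, τ = 357 × 2.99 = 1067 N·m clockwise.
Lamp: 9.34 × 10 = 93.4 N down at 4.29 m → arm 0.98 m, τ = 93.4 × 0.98 = 91.53 N·m clockwise.
Net moment of known loads = 908.7 N·m clockwise.
An unknown mass m at 0.972 m has arm 2.338 m; its moment is m·g·2.338 counterclockwise.
Balancing moments: m × 10 × 2.338 = 908.7, giving m = 908.7 / (10 × 2.338) = 38.9 kg.

m ≈ 38.9 kg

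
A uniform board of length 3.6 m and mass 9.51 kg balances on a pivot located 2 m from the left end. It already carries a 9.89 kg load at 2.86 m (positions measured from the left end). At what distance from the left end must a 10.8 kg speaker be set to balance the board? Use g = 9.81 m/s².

x ≈ 1.39 m from the left end

Sum moments about the pivot (at 2 m from the left end) (the support reaction has zero arm there).
Beam weight: 9.51 × 9.81 = 93.29 N down at 1.8 m → arm 0.2 m, τ = 93.29 × 0.2 = 18.66 N·m counterclockwise.
Load: 9.89 × 9.81 = 97.02 N down at 2.86 m → arm 0.86 m, τ = 97.02 × 0.86 = 83.44 N·m clockwise.
Net moment of existing loads = 64.78 N·m clockwise.
The speaker weighs 10.8 × 9.81 = 105.9 N and must supply an equal counterclockwise moment, so its lever arm about the pivot is 64.78 / 105.9 = 0.612 m.
That puts it at 2 − 0.612 = 1.39 m from the left end.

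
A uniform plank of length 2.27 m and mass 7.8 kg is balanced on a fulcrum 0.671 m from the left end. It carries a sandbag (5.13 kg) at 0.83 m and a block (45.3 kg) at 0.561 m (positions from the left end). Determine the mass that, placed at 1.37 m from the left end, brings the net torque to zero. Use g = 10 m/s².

m ≈ 0.784 kg

Take moments about the fulcrum (at 0.671 m from the left end).
Beam weight: 7.8 × 10 = 78 N down at 1.135 m → arm 0.464 m, τ = 78 × 0.464 = 36.19 N·m clockwise.
Sandbag: 5.13 × 10 = 51.3 N down at 0.83 m → arm 0.159 m, τ = 51.3 × 0.159 = 8.157 N·m clockwise.
Block: 45.3 × 10 = 453 N down at 0.561 m → arm 0.11 m, τ = 453 × 0.11 = 49.83 N·m counterclockwise.
Net moment of known loads = 5.483 N·m counterclockwise.
An unknown mass m at 1.37 m has arm 0.699 m; its moment is m·g·0.699 clockwise.
Balancing moments: m × 10 × 0.699 = 5.483, giving m = 5.483 / (10 × 0.699) = 0.784 kg.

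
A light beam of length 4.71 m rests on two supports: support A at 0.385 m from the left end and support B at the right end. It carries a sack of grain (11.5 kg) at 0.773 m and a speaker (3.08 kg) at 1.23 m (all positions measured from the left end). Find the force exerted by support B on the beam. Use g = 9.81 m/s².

R_B ≈ 16 N

Take moments about support A.
Sack of grain: 11.5 × 9.81 = 112.8 N down at 0.773 m → arm 0.388 m, τ = 112.8 × 0.388 = 43.77 N·m clockwise.
Speaker: 3.08 × 9.81 = 30.21 N down at 1.23 m → arm 0.845 m, τ = 30.21 × 0.845 = 25.53 N·m clockwise.
Net load moment about support A = 69.3 N·m clockwise.
Reaction R at support B is upward at 4.71 m, arm 4.325 m → moment R × 4.325 counterclockwise.
Στ = 0 ⇒ R × 4.325 = 69.3 ⇒ R = 16 N.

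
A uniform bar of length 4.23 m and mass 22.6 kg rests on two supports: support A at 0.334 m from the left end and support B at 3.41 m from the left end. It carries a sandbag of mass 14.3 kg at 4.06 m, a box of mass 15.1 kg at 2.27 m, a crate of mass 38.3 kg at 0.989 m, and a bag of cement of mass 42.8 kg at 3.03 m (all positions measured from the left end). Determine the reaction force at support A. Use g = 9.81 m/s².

Take moments about support B.
Beam weight: 22.6 × 9.81 = 221.7 N down at 2.115 m → arm 1.295 m, τ = 221.7 × 1.295 = 287.1 N·m counterclockwise.
Sandbag: 14.3 × 9.81 = 140.3 N down at 4.06 m → arm 0.65 m, τ = 140.3 × 0.65 = 91.2 N·m clockwise.
Box: 15.1 × 9.81 = 148.1 N down at 2.27 m → arm 1.14 m, τ = 148.1 × 1.14 = 168.8 N·m counterclockwise.
Crate: 38.3 × 9.81 = 375.7 N down at 0.989 m → arm 2.421 m, τ = 375.7 × 2.421 = 909.6 N·m counterclockwise.
Bag of cement: 42.8 × 9.81 = 419.9 N down at 3.03 m → arm 0.38 m, τ = 419.9 × 0.38 = 159.6 N·m counterclockwise.
Net load moment about support B = 1434 N·m counterclockwise.
Reaction R at support A is upward at 0.334 m, arm 3.076 m → moment R × 3.076 clockwise.
For rotational equilibrium, R × 3.076 = 1434, so R = 466 N.

R_A ≈ 466 N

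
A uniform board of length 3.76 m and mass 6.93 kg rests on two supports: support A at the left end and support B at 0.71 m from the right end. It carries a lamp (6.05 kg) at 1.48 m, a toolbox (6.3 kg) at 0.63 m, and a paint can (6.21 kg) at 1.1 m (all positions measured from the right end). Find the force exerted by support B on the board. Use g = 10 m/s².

R_B ≈ 207 N

About support A:
Beam weight: 6.93 × 10 = 69.3 N down at 1.88 m → arm 1.88 m, τ = 69.3 × 1.88 = 130.3 N·m clockwise.
Lamp: 6.05 × 10 = 60.5 N down at 1.48 m → arm 2.28 m, τ = 60.5 × 2.28 = 137.9 N·m clockwise.
Toolbox: 6.3 × 10 = 63 N down at 0.63 m → arm 3.13 m, τ = 63 × 3.13 = 197.2 N·m clockwise.
Paint can: 6.21 × 10 = 62.1 N down at 1.1 m → arm 2.66 m, τ = 62.1 × 2.66 = 165.2 N·m clockwise.
Net load moment about support A = 630.6 N·m clockwise.
Reaction R at support B is upward at 0.71 m, arm 3.05 m → moment R × 3.05 counterclockwise.
Στ = 0 ⇒ R × 3.05 = 630.6 ⇒ R = 207 N.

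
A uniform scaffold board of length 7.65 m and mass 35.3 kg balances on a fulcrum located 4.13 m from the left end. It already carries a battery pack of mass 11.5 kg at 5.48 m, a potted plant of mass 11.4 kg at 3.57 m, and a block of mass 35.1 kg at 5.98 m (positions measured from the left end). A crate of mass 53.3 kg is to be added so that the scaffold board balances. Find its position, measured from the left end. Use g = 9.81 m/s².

x ≈ 2.94 m from the left end

Sum moments about the fulcrum (at 4.13 m from the left end) (the support reaction has zero arm there).
Beam weight: 35.3 × 9.81 = 346.3 N down at 3.825 m → arm 0.305 m, τ = 346.3 × 0.305 = 105.6 N·m counterclockwise.
Battery pack: 11.5 × 9.81 = 112.8 N down at 5.48 m → arm 1.35 m, τ = 112.8 × 1.35 = 152.3 N·m clockwise.
Potted plant: 11.4 × 9.81 = 111.8 N down at 3.57 m → arm 0.56 m, τ = 111.8 × 0.56 = 62.61 N·m counterclockwise.
Block: 35.1 × 9.81 = 344.3 N down at 5.98 m → arm 1.85 m, τ = 344.3 × 1.85 = 637 N·m clockwise.
Net moment of existing loads = 621.1 N·m clockwise.
The crate weighs 53.3 × 9.81 = 522.9 N and must supply an equal counterclockwise moment, so its lever arm about the fulcrum is 621.1 / 522.9 = 1.19 m.
That puts it at 4.13 − 1.19 = 2.94 m from the left end.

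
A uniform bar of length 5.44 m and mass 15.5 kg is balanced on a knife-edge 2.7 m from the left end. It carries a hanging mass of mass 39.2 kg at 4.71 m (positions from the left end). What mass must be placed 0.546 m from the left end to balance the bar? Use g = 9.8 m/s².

Sum moments about the knife-edge (at 2.7 m from the left end) (the support reaction has zero arm there).
Beam weight: 15.5 × 9.8 = 151.9 N down at 2.72 m → arm 0.02 m, τ = 151.9 × 0.02 = 3.038 N·m clockwise.
Hanging mass: 39.2 × 9.8 = 384.2 N down at 4.71 m → arm 2.01 m, τ = 384.2 × 2.01 = 772.2 N·m clockwise.
Net moment of known loads = 775.2 N·m clockwise.
An unknown mass m at 0.546 m has arm 2.154 m; its moment is m·g·2.154 counterclockwise.
Στ = 0 ⇒ m × 9.8 × 2.154 = 775.2 ⇒ m = 775.2 / (9.8 × 2.154) = 36.7 kg.

m ≈ 36.7 kg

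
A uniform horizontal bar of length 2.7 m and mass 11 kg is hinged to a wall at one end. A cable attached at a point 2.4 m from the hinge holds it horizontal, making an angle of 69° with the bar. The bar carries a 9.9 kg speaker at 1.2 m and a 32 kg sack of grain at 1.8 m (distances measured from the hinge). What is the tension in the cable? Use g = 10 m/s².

T ≈ 376 N

About the hinge:
Beam weight: 11 × 10 = 110 N down at 1.35 m → arm 1.35 m, τ = 110 × 1.35 = 148.5 N·m clockwise.
Speaker: 9.9 × 10 = 99 N down at 1.2 m → arm 1.2 m, τ = 99 × 1.2 = 118.8 N·m clockwise.
Sack of grain: 32 × 10 = 320 N down at 1.8 m → arm 1.8 m, τ = 320 × 1.8 = 576 N·m clockwise.
Total clockwise load moment = 843.3 N·m.
The cable tension T acts at 2.4 m; only its component perpendicular to the bar, T sinθ, produces torque. sin 69° = 0.9336.
Balancing moments: T × 2.4 × 0.9336 = 843.3, giving T = 843.3 / 2.241 = 376 N.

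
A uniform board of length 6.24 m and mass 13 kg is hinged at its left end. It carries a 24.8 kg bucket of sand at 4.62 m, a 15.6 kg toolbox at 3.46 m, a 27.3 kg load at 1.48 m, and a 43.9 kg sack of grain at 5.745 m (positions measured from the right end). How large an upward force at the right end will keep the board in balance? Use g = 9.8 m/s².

Choose the left end as the axis so the unknown pivot reaction has zero arm there.
Beam weight: 13 × 9.8 = 127.4 N down at 3.12 m → arm 3.12 m, τ = 127.4 × 3.12 = 397.5 N·m clockwise.
Bucket of sand: 24.8 × 9.8 = 243 N down at 4.62 m → arm 1.62 m, τ = 243 × 1.62 = 393.7 N·m clockwise.
Toolbox: 15.6 × 9.8 = 152.9 N down at 3.46 m → arm 2.78 m, τ = 152.9 × 2.78 = 425.1 N·m clockwise.
Load: 27.3 × 9.8 = 267.5 N down at 1.48 m → arm 4.76 m, τ = 267.5 × 4.76 = 1273 N·m clockwise.
Sack of grain: 43.9 × 9.8 = 430.2 N down at 5.745 m → arm 0.495 m, τ = 430.2 × 0.495 = 212.9 N·m clockwise.
Net moment of the loads = 2702 N·m clockwise.
The upward force F acts at the right end, arm 6.24 m, giving F × 6.24 counterclockwise.
For rotational equilibrium, F × 6.24 = 2702, so F = 2702 / 6.24 = 433 N.

F ≈ 433 N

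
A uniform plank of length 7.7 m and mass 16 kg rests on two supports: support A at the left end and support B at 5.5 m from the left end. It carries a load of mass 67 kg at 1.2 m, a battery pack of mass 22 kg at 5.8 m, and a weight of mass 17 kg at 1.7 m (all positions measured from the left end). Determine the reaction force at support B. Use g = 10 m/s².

R_B ≈ 543 N

Choose support A as the axis so its reaction then has zero moment arm.
Beam weight: 16 × 10 = 160 N down at 3.85 m → arm 3.85 m, τ = 160 × 3.85 = 616 N·m clockwise.
Load: 67 × 10 = 670 N down at 1.2 m → arm 1.2 m, τ = 670 × 1.2 = 804 N·m clockwise.
Battery pack: 22 × 10 = 220 N down at 5.8 m → arm 5.8 m, τ = 220 × 5.8 = 1276 N·m clockwise.
Weight: 17 × 10 = 170 N down at 1.7 m → arm 1.7 m, τ = 170 × 1.7 = 289 N·m clockwise.
Net load moment about support A = 2985 N·m clockwise.
Reaction R at support B is upward at 5.5 m, arm 5.5 m → moment R × 5.5 counterclockwise.
For rotational equilibrium, R × 5.5 = 2985, so R = 543 N.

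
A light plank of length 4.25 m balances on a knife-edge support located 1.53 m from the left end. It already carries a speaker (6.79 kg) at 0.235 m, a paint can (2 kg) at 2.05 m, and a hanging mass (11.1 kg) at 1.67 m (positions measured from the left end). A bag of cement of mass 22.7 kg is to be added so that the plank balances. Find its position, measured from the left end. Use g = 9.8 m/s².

x ≈ 1.8 m from the left end

Take moments about the knife-edge support (at 1.53 m from the left end).
Speaker: 6.79 × 9.8 = 66.54 N down at 0.235 m → arm 1.295 m, τ = 66.54 × 1.295 = 86.17 N·m counterclockwise.
Paint can: 2 × 9.8 = 19.6 N down at 2.05 m → arm 0.52 m, τ = 19.6 × 0.52 = 10.19 N·m clockwise.
Hanging mass: 11.1 × 9.8 = 108.8 N down at 1.67 m → arm 0.14 m, τ = 108.8 × 0.14 = 15.23 N·m clockwise.
Net moment of existing loads = 60.75 N·m counterclockwise.
The bag of cement weighs 22.7 × 9.8 = 222.5 N and must supply an equal clockwise moment, so its lever arm about the knife-edge support is 60.75 / 222.5 = 0.273 m.
That puts it at 1.53 + 0.273 = 1.8 m from the left end.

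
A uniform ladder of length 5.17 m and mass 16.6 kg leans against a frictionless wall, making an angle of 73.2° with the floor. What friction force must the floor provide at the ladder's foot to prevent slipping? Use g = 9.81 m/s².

Sum moments about the foot of the ladder (the floor normal and friction both act there and drop out).
Ladder weight 16.6×9.81 = 162.8 N acts at 2.585 m along the ladder; its horizontal arm is 2.585·cos73.2° = 0.7471 m → τ = 121.6 N·m clockwise.
Wall normal N acts horizontally at the top; its moment arm is the height L sinθ = 5.17·sin73.2° = 4.949 m, counterclockwise.
Στ = 0 ⇒ N × 4.949 = 121.6 ⇒ N = 24.6 N.
ΣFx = 0: friction at the foot balances the wall's push, so f = N_wall = 24.6 N.

f ≈ 24.6 N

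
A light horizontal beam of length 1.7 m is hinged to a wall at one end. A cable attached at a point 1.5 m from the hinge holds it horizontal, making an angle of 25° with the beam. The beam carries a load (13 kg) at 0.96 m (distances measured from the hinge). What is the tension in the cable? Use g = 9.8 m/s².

Sum moments about the hinge (the unknown hinge reaction has zero arm there).
Load: 13 × 9.8 = 127.4 N down at 0.96 m → arm 0.96 m, τ = 127.4 × 0.96 = 122.3 N·m clockwise.
Total clockwise load moment = 122.3 N·m.
The cable tension T acts at 1.5 m; only its component perpendicular to the beam, T sinθ, produces torque. sin 25° = 0.4226.
For rotational equilibrium, T × 1.5 × 0.4226 = 122.3, so T = 122.3 / 0.6339 = 193 N.

T ≈ 193 N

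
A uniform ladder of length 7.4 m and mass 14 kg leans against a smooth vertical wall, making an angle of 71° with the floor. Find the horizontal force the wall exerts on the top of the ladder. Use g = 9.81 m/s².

Taking torques about the foot of the ladder:
Ladder weight 14×9.81 = 137.3 N acts at 3.7 m along the ladder; its horizontal arm is 3.7·cos71° = 1.205 m → τ = 165.4 N·m clockwise.
Wall normal N acts horizontally at the top; its moment arm is the height L sinθ = 7.4·sin71° = 6.997 m, counterclockwise.
Στ = 0 ⇒ N × 6.997 = 165.4 ⇒ N = 23.6 N.

N_wall ≈ 23.6 N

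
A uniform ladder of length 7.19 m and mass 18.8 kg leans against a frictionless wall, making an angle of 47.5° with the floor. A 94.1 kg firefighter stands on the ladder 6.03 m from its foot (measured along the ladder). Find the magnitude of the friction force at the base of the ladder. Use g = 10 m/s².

Taking torques about the foot of the ladder:
Ladder weight 18.8×10 = 188 N acts at 3.595 m along the ladder; its horizontal arm is 3.595·cos47.5° = 2.429 m → τ = 456.7 N·m clockwise.
Firefighter: 94.1×10 = 941 N at 6.03 m → arm 4.074 m → τ = 3834 N·m clockwise.
Wall normal N acts horizontally at the top; its moment arm is the height L sinθ = 7.19·sin47.5° = 5.301 m, counterclockwise.
For rotational equilibrium, N × 5.301 = 4291, so N = 809 N.
ΣFx = 0: friction at the foot balances the wall's push, so f = N_wall = 809 N.

f ≈ 809 N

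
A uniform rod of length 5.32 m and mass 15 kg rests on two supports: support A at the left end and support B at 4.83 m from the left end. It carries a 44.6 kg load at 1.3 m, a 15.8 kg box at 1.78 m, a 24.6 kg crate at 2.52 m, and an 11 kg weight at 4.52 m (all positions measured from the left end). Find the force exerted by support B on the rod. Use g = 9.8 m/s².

Choose support A as the axis so its reaction then has zero moment arm.
Beam weight: 15 × 9.8 = 147 N down at 2.66 m → arm 2.66 m, τ = 147 × 2.66 = 391 N·m clockwise.
Load: 44.6 × 9.8 = 437.1 N down at 1.3 m → arm 1.3 m, τ = 437.1 × 1.3 = 568.2 N·m clockwise.
Box: 15.8 × 9.8 = 154.8 N down at 1.78 m → arm 1.78 m, τ = 154.8 × 1.78 = 275.5 N·m clockwise.
Crate: 24.6 × 9.8 = 241.1 N down at 2.52 m → arm 2.52 m, τ = 241.1 × 2.52 = 607.6 N·m clockwise.
Weight: 11 × 9.8 = 107.8 N down at 4.52 m → arm 4.52 m, τ = 107.8 × 4.52 = 487.3 N·m clockwise.
Net load moment about support A = 2330 N·m clockwise.
Reaction R at support B is upward at 4.83 m, arm 4.83 m → moment R × 4.83 counterclockwise.
For rotational equilibrium, R × 4.83 = 2330, so R = 482 N.

R_B ≈ 482 N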